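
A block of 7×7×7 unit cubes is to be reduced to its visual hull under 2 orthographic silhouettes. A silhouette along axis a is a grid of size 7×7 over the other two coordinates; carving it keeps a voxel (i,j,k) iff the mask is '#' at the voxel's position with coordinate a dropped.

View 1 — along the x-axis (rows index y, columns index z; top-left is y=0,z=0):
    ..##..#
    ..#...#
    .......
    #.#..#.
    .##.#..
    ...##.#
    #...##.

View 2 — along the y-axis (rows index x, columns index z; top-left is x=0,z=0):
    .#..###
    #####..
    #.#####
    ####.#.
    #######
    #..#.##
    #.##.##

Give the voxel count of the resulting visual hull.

87 voxels

before carving: 343 voxels (7×7×7)
  1. axis=0 (YZ plane), |mask|=17  ⇒  voxels=119
  2. axis=1 (XZ plane), |mask|=36  ⇒  voxels=87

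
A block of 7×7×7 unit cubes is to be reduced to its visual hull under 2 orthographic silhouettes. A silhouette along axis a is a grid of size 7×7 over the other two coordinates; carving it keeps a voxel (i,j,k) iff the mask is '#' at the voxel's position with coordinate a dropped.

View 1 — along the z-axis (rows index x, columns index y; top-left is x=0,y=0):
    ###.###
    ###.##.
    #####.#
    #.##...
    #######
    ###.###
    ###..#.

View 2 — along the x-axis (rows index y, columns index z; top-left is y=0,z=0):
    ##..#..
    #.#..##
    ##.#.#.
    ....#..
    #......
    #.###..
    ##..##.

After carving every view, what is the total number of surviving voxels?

|visual hull| = 117

initial block: 7^3 = 343
after view 1 [z-axis, 37 of 49 cells solid] → remaining = 259
after view 2 [x-axis, 21 of 49 cells solid] → remaining = 117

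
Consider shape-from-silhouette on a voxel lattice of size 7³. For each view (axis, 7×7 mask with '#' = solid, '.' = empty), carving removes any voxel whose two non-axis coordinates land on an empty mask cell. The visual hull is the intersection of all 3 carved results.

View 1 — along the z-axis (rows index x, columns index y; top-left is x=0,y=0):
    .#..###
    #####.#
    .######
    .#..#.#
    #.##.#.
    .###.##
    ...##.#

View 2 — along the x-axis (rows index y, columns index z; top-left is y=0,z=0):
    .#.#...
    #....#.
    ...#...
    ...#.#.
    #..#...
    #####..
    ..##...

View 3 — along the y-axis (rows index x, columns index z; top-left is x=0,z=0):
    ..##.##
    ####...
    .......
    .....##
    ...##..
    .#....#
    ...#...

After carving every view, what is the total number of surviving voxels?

|visual hull| = 25

start: 7×7×7 = 343 voxels
  1. axis=2 (XY plane), |mask|=31  ⇒  voxels=217
  2. axis=0 (YZ plane), |mask|=16  ⇒  voxels=70
  3. axis=1 (XZ plane), |mask|=15  ⇒  voxels=25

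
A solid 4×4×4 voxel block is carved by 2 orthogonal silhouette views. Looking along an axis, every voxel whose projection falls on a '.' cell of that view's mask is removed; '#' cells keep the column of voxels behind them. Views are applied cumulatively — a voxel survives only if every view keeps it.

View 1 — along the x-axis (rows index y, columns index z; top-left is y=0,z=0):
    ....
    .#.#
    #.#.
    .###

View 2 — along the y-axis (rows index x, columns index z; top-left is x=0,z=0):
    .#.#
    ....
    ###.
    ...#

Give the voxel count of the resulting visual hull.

voxel count = 11

full grid |V| = 64
after view 1 [x-axis, 7 of 16 cells solid] → remaining = 28
after view 2 [y-axis, 6 of 16 cells solid] → remaining = 11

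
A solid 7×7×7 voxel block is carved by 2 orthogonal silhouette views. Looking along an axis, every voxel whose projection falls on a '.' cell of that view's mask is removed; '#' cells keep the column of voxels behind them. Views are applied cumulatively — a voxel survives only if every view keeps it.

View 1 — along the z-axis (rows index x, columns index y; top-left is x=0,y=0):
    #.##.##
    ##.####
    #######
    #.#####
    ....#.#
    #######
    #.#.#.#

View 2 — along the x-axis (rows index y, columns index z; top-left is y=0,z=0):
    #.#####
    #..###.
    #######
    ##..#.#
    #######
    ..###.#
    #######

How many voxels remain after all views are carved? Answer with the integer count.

214 voxels

start: 7×7×7 = 343 voxels
[1] z-view keeps 37 columns → grid now 259
[2] x-view keeps 39 columns → grid now 214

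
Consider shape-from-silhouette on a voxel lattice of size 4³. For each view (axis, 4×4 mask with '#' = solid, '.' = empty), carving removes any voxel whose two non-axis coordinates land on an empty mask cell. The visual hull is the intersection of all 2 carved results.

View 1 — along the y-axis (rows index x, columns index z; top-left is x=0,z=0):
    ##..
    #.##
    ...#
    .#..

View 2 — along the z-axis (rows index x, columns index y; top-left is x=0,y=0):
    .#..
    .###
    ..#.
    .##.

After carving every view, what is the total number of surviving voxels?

|visual hull| = 14

initial block: 4^3 = 64
V1 y: intersect with XZ mask (7 set) -- 28 left
V2 z: intersect with XY mask (7 set) -- 14 left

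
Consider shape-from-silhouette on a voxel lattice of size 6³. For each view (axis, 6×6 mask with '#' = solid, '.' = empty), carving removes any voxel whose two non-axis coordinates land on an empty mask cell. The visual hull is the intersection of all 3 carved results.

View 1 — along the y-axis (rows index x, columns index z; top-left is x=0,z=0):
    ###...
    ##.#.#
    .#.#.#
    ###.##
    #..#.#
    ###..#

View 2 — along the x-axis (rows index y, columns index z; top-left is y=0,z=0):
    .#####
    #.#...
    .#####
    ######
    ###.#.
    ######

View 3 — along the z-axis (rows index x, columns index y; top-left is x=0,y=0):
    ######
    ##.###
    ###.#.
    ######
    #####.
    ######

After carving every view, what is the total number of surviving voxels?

start: 6×6×6 = 216 voxels
[1] y-view keeps 22 columns → grid now 132
[2] x-view keeps 28 columns → grid now 100
[3] z-view keeps 32 columns → grid now 88

remaining voxels: 88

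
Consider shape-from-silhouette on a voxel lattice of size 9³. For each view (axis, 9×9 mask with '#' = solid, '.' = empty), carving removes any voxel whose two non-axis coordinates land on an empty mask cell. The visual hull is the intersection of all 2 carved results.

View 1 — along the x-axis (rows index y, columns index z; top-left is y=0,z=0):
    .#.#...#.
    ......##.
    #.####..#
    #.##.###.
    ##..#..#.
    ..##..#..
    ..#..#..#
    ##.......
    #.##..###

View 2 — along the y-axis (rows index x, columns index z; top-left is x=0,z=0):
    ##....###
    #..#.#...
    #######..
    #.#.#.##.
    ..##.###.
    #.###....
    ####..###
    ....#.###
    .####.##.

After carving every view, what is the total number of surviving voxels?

initial block: 9^3 = 729
[1] x-view keeps 35 columns → grid now 315
[2] y-view keeps 46 columns → grid now 188

remaining voxels: 188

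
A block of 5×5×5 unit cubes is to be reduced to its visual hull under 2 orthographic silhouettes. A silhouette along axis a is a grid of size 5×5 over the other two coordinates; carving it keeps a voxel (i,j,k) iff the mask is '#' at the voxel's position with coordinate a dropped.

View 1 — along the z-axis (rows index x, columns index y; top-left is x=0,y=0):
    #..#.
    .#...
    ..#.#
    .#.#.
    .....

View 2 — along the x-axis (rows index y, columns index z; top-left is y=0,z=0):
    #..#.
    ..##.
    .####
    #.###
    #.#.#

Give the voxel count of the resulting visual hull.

remaining voxels: 21

start: 5×5×5 = 125 voxels
after view 1 [z-axis, 7 of 25 cells solid] → remaining = 35
after view 2 [x-axis, 15 of 25 cells solid] → remaining = 21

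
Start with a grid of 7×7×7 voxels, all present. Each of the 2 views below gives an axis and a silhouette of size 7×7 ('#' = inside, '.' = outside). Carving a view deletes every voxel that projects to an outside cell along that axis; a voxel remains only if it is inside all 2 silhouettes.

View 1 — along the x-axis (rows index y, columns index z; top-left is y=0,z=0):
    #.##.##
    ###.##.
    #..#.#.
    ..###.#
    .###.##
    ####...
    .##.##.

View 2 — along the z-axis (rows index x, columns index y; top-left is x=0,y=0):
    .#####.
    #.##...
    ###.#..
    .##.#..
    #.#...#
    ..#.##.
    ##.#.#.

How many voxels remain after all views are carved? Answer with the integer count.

initial block: 7^3 = 343
  1. axis=0 (YZ plane), |mask|=30  ⇒  voxels=210
  2. axis=2 (XY plane), |mask|=25  ⇒  voxels=106

106 voxels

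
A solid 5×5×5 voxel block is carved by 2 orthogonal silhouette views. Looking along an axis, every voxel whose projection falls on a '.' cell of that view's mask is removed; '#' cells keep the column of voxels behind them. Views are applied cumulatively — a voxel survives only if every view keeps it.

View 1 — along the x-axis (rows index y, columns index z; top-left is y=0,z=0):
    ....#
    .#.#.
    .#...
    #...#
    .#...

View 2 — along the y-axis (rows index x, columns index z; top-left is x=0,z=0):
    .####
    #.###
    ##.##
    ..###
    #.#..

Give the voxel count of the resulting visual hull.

voxel count = 21

start: 5×5×5 = 125 voxels
carve view 1 (along x, YZ-mask fill 7/25): 35 voxels remain
carve view 2 (along y, XZ-mask fill 17/25): 21 voxels remain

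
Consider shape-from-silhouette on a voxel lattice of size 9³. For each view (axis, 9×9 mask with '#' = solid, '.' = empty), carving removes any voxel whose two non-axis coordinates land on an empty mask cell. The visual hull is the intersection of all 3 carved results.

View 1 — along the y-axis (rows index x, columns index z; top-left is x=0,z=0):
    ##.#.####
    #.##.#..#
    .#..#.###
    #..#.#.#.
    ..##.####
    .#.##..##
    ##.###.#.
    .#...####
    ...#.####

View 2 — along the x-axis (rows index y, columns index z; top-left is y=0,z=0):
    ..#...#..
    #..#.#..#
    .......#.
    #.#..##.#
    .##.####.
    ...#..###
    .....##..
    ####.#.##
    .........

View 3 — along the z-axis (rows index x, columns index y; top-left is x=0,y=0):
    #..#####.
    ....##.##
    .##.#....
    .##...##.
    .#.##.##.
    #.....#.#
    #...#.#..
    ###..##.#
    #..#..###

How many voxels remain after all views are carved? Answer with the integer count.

before carving: 729 voxels (9×9×9)
after view 1 [y-axis, 48 of 81 cells solid] → remaining = 432
after view 2 [x-axis, 31 of 81 cells solid] → remaining = 174
after view 3 [z-axis, 39 of 81 cells solid] → remaining = 87

remaining voxels: 87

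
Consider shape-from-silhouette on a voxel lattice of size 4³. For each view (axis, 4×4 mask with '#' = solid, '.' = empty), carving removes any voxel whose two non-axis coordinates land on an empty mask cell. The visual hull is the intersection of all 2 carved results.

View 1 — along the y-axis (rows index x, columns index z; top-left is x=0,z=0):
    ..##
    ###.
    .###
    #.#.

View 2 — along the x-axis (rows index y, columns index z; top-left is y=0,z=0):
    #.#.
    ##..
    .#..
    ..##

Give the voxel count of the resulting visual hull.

18 voxels

initial block: 4^3 = 64
after view 1 [y-axis, 10 of 16 cells solid] → remaining = 40
after view 2 [x-axis, 7 of 16 cells solid] → remaining = 18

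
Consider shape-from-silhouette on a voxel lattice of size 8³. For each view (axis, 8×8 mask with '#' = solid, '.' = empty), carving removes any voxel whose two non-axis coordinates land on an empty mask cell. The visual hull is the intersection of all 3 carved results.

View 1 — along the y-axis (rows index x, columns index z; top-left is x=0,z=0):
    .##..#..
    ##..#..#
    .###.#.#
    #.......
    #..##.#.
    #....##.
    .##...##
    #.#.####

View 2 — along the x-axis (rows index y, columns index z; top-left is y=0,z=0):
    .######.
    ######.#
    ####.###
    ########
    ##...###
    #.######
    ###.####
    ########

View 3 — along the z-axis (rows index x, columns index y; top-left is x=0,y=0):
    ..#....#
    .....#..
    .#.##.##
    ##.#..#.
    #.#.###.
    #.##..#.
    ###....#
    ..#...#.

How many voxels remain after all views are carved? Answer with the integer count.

|visual hull| = 85

before carving: 512 voxels (8×8×8)
after view 1 [y-axis, 30 of 64 cells solid] → remaining = 240
after view 2 [x-axis, 55 of 64 cells solid] → remaining = 209
after view 3 [z-axis, 27 of 64 cells solid] → remaining = 85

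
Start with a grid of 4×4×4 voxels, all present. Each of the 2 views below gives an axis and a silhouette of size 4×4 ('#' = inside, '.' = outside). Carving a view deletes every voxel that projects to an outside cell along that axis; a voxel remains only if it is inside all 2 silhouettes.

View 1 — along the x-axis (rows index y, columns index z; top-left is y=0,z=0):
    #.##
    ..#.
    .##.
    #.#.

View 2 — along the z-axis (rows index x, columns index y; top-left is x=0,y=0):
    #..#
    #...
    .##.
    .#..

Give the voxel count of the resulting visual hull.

|visual hull| = 12

start: 4×4×4 = 64 voxels
  1. axis=0 (YZ plane), |mask|=8  ⇒  voxels=32
  2. axis=2 (XY plane), |mask|=6  ⇒  voxels=12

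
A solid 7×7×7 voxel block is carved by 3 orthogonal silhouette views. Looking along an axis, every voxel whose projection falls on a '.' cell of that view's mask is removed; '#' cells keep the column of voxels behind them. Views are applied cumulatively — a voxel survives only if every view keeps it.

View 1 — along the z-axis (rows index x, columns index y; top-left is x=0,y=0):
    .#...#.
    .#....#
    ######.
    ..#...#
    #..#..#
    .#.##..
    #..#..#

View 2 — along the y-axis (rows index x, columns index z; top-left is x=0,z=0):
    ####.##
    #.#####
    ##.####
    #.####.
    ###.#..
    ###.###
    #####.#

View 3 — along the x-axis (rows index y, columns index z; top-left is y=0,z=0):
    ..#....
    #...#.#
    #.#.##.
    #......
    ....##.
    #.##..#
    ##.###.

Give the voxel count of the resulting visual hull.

remaining voxels: 50

start: 7×7×7 = 343 voxels
  1. axis=2 (XY plane), |mask|=21  ⇒  voxels=147
  2. axis=1 (XZ plane), |mask|=39  ⇒  voxels=118
  3. axis=0 (YZ plane), |mask|=20  ⇒  voxels=50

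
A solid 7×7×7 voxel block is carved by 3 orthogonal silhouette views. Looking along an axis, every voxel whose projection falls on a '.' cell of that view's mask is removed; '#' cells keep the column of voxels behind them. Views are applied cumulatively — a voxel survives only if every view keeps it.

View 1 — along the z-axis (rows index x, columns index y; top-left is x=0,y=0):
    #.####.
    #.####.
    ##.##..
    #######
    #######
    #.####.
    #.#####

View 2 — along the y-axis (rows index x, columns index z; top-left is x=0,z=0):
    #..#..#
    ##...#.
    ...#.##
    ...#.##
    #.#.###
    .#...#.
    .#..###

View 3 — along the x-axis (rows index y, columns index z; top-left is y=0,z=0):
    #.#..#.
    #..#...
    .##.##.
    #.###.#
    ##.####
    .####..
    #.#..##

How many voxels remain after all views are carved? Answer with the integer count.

full grid |V| = 343
V1 z: intersect with XY mask (39 set) -- 273 left
V2 y: intersect with XZ mask (23 set) -- 132 left
V3 x: intersect with YZ mask (28 set) -- 76 left

76 voxels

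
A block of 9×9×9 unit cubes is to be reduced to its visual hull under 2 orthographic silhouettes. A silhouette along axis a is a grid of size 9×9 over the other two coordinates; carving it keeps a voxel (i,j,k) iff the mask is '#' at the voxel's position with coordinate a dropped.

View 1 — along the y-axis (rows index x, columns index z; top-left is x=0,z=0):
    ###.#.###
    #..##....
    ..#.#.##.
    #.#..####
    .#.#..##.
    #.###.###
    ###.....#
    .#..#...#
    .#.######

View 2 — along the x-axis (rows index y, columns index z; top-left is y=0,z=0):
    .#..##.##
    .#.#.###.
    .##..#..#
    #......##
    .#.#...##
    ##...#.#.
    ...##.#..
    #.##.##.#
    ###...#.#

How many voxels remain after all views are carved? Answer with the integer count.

voxel count = 193

before carving: 729 voxels (9×9×9)
V1 y: intersect with XZ mask (45 set) -- 405 left
V2 x: intersect with YZ mask (39 set) -- 193 left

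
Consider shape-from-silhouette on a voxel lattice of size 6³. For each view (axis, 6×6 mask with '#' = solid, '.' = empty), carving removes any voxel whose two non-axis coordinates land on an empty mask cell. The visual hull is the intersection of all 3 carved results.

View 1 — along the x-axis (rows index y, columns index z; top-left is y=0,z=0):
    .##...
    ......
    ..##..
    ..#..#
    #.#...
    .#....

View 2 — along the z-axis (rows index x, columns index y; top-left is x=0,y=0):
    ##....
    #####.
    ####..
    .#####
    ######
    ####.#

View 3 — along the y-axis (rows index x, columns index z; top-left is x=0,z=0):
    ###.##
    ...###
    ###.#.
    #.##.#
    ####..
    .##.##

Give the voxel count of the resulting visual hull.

|visual hull| = 28

full grid |V| = 216
carve view 1 (along x, YZ-mask fill 9/36): 54 voxels remain
carve view 2 (along z, XY-mask fill 27/36): 39 voxels remain
carve view 3 (along y, XZ-mask fill 24/36): 28 voxels remain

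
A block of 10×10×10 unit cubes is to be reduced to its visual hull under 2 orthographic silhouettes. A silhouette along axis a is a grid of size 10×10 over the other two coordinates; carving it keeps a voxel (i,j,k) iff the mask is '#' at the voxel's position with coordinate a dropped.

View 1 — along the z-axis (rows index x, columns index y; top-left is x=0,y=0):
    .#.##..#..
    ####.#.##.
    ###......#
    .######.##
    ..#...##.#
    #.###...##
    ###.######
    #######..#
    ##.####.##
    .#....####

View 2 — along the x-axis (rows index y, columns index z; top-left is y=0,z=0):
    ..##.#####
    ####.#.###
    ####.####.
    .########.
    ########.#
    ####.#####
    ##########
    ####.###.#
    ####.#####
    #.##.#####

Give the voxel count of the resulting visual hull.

before carving: 1000 voxels (10×10×10)
  1. axis=2 (XY plane), |mask|=63  ⇒  voxels=630
  2. axis=0 (YZ plane), |mask|=84  ⇒  voxels=527

527 voxels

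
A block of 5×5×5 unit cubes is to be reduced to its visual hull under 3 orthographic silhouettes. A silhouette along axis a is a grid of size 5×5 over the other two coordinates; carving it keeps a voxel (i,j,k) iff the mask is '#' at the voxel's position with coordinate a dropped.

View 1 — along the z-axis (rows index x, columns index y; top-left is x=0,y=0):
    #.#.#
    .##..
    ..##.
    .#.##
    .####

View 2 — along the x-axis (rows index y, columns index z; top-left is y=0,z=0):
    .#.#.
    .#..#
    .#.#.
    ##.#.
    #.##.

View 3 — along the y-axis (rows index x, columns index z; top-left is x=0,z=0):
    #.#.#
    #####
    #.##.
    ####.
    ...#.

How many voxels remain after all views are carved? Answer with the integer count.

initial block: 5^3 = 125
  1. axis=2 (XY plane), |mask|=14  ⇒  voxels=70
  2. axis=0 (YZ plane), |mask|=12  ⇒  voxels=34
  3. axis=1 (XZ plane), |mask|=16  ⇒  voxels=19

19 voxels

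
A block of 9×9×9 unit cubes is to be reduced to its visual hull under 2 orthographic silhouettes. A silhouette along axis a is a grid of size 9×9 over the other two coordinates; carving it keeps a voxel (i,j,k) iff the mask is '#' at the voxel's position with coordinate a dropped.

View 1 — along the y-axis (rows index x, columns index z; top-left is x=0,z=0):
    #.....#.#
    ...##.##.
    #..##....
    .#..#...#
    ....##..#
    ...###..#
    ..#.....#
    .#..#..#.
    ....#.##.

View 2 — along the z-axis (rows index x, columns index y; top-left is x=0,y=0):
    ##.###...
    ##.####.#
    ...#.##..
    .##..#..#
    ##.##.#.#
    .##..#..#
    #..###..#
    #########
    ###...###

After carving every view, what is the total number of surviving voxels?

before carving: 729 voxels (9×9×9)
  1. axis=1 (XZ plane), |mask|=28  ⇒  voxels=252
  2. axis=2 (XY plane), |mask|=49  ⇒  voxels=153

153 voxels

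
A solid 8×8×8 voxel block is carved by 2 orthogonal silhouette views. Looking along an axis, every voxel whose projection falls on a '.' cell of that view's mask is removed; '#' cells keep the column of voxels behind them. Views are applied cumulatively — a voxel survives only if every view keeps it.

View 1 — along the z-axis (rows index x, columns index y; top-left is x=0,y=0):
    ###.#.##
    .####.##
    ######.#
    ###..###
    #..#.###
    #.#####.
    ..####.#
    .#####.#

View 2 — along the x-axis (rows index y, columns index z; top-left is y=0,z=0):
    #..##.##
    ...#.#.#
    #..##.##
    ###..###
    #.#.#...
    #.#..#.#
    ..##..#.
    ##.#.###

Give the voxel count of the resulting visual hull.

voxel count = 210

before carving: 512 voxels (8×8×8)
step 1: project along z, AND mask (47/64) → |grid| = 376
step 2: project along x, AND mask (35/64) → |grid| = 210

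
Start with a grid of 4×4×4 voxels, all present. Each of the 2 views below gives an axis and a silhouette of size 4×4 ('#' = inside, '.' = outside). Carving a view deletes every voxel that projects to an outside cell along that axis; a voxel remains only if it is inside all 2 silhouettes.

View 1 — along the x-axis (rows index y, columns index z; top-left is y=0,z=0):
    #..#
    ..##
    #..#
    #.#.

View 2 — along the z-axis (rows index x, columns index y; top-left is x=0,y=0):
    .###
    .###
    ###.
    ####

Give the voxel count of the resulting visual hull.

|visual hull| = 26

before carving: 64 voxels (4×4×4)
  1. axis=0 (YZ plane), |mask|=8  ⇒  voxels=32
  2. axis=2 (XY plane), |mask|=13  ⇒  voxels=26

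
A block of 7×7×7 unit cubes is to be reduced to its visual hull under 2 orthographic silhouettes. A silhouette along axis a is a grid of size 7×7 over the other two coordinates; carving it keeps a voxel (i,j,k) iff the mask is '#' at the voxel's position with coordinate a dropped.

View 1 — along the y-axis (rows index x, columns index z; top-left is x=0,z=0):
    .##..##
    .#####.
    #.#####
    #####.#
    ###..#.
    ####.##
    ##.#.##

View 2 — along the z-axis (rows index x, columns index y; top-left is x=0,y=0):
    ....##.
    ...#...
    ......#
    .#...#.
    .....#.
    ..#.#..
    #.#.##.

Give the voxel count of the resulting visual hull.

initial block: 7^3 = 343
carve view 1 (along y, XZ-mask fill 36/49): 252 voxels remain
carve view 2 (along z, XY-mask fill 13/49): 67 voxels remain

|visual hull| = 67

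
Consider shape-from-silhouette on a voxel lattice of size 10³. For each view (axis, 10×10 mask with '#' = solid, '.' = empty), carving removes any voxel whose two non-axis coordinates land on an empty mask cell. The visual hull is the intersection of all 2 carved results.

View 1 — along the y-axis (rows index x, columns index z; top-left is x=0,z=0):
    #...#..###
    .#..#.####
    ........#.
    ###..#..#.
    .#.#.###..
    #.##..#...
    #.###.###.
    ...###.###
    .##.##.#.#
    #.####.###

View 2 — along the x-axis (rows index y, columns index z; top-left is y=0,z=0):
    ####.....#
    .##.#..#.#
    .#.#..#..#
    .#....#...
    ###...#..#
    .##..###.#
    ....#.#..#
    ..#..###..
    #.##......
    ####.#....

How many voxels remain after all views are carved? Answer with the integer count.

before carving: 1000 voxels (10×10×10)
V1 y: intersect with XZ mask (53 set) -- 530 left
V2 x: intersect with YZ mask (42 set) -- 205 left

voxel count = 205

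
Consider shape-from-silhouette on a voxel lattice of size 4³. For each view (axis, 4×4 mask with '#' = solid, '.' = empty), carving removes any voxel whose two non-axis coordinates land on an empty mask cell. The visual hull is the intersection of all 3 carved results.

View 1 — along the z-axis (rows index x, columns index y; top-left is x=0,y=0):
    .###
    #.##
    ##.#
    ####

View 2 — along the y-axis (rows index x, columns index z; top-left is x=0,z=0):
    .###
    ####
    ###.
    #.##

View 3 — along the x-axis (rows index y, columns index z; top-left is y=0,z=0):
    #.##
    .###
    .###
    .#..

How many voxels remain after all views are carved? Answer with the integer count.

remaining voxels: 26

initial block: 4^3 = 64
V1 z: intersect with XY mask (13 set) -- 52 left
V2 y: intersect with XZ mask (13 set) -- 42 left
V3 x: intersect with YZ mask (10 set) -- 26 left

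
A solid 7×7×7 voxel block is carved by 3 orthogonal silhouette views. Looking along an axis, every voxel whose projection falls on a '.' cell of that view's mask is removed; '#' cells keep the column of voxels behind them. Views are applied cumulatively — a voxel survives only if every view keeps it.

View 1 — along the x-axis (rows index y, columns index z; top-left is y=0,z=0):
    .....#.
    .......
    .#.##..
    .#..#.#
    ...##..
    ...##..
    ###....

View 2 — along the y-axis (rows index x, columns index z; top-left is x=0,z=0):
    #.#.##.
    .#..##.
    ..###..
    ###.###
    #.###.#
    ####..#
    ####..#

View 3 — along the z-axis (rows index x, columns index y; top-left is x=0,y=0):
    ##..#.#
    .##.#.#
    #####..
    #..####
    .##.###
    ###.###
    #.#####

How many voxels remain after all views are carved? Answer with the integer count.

remaining voxels: 46

before carving: 343 voxels (7×7×7)
after view 1 [x-axis, 14 of 49 cells solid] → remaining = 98
after view 2 [y-axis, 31 of 49 cells solid] → remaining = 62
after view 3 [z-axis, 35 of 49 cells solid] → remaining = 46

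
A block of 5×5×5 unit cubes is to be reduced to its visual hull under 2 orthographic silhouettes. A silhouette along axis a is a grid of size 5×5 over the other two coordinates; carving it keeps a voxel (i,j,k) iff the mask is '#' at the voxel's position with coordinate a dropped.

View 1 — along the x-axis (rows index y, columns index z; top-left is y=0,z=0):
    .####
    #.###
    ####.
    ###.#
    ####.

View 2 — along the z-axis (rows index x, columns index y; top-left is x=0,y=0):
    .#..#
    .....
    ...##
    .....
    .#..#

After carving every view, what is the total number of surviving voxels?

full grid |V| = 125
after view 1 [x-axis, 20 of 25 cells solid] → remaining = 100
after view 2 [z-axis, 6 of 25 cells solid] → remaining = 24

remaining voxels: 24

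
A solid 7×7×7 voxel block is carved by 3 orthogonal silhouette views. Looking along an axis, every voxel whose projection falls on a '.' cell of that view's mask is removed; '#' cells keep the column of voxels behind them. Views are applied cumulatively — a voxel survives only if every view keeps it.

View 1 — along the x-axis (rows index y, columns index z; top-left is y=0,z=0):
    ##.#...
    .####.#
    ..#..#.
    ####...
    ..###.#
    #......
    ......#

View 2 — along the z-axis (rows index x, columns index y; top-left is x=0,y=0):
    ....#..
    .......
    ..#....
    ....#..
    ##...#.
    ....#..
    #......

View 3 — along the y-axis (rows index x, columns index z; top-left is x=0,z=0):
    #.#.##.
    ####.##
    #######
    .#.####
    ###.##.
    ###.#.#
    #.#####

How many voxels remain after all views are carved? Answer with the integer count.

|visual hull| = 18

start: 7×7×7 = 343 voxels
after view 1 [x-axis, 20 of 49 cells solid] → remaining = 140
after view 2 [z-axis, 8 of 49 cells solid] → remaining = 26
after view 3 [y-axis, 38 of 49 cells solid] → remaining = 18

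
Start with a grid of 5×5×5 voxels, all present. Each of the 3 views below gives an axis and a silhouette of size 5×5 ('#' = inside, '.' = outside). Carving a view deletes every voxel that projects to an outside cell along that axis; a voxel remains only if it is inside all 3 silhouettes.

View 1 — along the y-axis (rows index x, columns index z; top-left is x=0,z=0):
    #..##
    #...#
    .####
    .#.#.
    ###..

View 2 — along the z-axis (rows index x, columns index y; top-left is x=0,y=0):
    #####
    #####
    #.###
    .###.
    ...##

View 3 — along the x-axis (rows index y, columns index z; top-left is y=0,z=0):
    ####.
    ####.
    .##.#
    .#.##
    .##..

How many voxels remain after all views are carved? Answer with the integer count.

start: 5×5×5 = 125 voxels
after view 1 [y-axis, 14 of 25 cells solid] → remaining = 70
after view 2 [z-axis, 19 of 25 cells solid] → remaining = 53
after view 3 [x-axis, 16 of 25 cells solid] → remaining = 30

30 voxels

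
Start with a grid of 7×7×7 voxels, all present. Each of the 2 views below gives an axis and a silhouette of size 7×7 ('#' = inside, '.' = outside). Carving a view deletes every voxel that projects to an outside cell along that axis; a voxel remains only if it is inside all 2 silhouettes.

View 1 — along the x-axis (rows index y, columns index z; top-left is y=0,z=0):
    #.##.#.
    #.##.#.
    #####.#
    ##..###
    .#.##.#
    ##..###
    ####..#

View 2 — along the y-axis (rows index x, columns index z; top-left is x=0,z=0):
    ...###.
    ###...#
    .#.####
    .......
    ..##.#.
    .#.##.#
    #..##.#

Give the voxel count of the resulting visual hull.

initial block: 7^3 = 343
carve view 1 (along x, YZ-mask fill 33/49): 231 voxels remain
carve view 2 (along y, XZ-mask fill 23/49): 108 voxels remain

108 voxels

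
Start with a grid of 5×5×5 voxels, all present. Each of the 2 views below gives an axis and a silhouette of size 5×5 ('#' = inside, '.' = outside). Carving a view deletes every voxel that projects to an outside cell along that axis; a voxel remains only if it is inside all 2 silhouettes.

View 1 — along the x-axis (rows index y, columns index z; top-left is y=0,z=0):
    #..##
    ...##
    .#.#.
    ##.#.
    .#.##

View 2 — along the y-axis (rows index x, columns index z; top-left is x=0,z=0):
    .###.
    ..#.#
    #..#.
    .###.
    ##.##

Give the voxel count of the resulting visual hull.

|visual hull| = 39

initial block: 5^3 = 125
[1] x-view keeps 13 columns → grid now 65
[2] y-view keeps 14 columns → grid now 39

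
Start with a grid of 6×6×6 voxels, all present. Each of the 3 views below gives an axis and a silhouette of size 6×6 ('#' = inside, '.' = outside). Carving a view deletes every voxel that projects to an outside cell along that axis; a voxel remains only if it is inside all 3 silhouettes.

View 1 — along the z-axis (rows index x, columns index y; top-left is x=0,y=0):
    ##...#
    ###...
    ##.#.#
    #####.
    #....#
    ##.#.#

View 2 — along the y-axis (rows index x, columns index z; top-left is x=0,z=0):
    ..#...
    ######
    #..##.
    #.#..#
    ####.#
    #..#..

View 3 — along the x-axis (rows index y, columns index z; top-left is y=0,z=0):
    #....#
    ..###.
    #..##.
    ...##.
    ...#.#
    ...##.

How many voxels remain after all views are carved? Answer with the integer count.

start: 6×6×6 = 216 voxels
carve view 1 (along z, XY-mask fill 21/36): 126 voxels remain
carve view 2 (along y, XZ-mask fill 20/36): 66 voxels remain
carve view 3 (along x, YZ-mask fill 14/36): 28 voxels remain

remaining voxels: 28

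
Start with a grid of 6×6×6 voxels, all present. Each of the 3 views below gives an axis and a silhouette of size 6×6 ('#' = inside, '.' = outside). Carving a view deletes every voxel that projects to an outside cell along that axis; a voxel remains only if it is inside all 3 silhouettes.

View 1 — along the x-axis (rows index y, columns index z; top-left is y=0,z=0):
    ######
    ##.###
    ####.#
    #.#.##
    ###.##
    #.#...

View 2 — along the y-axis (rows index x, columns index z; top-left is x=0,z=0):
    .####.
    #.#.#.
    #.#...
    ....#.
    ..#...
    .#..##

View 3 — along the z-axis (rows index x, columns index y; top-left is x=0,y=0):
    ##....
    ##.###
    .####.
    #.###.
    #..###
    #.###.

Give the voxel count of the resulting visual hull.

voxel count = 44

start: 6×6×6 = 216 voxels
  1. axis=0 (YZ plane), |mask|=27  ⇒  voxels=162
  2. axis=1 (XZ plane), |mask|=14  ⇒  voxels=64
  3. axis=2 (XY plane), |mask|=23  ⇒  voxels=44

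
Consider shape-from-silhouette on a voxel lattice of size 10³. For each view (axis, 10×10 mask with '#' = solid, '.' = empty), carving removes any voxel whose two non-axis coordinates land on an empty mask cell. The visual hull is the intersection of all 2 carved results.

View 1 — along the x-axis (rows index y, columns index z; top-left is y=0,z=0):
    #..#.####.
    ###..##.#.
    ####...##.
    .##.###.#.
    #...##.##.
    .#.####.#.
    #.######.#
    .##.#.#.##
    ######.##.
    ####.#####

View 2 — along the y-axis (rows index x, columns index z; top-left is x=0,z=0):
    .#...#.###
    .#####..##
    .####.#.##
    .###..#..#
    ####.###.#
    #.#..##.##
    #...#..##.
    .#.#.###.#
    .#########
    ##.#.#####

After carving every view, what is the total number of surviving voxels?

|visual hull| = 423

start: 10×10×10 = 1000 voxels
step 1: project along x, AND mask (66/100) → |grid| = 660
step 2: project along y, AND mask (65/100) → |grid| = 423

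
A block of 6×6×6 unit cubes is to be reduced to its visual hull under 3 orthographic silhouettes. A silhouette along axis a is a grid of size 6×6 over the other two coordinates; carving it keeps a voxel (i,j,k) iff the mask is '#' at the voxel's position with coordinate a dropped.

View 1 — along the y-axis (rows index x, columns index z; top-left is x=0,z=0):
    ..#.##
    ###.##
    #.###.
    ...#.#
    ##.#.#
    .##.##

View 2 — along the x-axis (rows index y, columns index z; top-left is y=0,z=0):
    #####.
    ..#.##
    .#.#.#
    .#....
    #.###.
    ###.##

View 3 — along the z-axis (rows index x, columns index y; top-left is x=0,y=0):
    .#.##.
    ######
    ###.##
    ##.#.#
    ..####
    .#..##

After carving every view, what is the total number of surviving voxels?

voxel count = 58

full grid |V| = 216
V1 y: intersect with XZ mask (22 set) -- 132 left
V2 x: intersect with YZ mask (21 set) -- 77 left
V3 z: intersect with XY mask (25 set) -- 58 left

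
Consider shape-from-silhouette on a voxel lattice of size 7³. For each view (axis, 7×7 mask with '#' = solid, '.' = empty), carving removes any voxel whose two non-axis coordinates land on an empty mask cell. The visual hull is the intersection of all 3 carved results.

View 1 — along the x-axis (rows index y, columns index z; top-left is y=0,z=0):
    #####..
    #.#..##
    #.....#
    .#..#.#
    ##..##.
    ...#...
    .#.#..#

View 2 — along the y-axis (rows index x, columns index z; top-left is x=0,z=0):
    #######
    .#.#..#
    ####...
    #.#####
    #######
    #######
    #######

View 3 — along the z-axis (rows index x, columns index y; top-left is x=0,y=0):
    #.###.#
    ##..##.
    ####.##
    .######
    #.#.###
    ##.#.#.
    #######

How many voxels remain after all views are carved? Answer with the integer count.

before carving: 343 voxels (7×7×7)
  1. axis=0 (YZ plane), |mask|=22  ⇒  voxels=154
  2. axis=1 (XZ plane), |mask|=41  ⇒  voxels=130
  3. axis=2 (XY plane), |mask|=37  ⇒  voxels=97

|visual hull| = 97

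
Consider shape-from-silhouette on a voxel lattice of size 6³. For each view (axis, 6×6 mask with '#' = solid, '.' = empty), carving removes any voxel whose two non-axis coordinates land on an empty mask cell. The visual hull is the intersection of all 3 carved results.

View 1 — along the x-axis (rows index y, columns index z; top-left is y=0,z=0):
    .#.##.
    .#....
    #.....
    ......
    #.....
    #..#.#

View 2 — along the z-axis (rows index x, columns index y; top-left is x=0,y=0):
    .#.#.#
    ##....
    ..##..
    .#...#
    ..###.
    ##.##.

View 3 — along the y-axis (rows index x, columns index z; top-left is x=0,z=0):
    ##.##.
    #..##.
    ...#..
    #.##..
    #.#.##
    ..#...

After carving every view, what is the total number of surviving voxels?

voxel count = 9

full grid |V| = 216
after view 1 [x-axis, 9 of 36 cells solid] → remaining = 54
after view 2 [z-axis, 16 of 36 cells solid] → remaining = 20
after view 3 [y-axis, 16 of 36 cells solid] → remaining = 9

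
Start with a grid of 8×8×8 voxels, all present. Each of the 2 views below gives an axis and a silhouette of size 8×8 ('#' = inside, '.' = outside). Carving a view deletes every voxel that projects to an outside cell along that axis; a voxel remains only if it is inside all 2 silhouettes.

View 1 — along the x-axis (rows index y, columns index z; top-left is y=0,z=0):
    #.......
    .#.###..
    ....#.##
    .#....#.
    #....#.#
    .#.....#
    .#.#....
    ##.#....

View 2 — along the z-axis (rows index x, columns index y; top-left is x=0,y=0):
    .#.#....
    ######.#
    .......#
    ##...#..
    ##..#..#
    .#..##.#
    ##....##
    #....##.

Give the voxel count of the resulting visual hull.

voxel count = 72

before carving: 512 voxels (8×8×8)
carve view 1 (along x, YZ-mask fill 20/64): 160 voxels remain
carve view 2 (along z, XY-mask fill 28/64): 72 voxels remain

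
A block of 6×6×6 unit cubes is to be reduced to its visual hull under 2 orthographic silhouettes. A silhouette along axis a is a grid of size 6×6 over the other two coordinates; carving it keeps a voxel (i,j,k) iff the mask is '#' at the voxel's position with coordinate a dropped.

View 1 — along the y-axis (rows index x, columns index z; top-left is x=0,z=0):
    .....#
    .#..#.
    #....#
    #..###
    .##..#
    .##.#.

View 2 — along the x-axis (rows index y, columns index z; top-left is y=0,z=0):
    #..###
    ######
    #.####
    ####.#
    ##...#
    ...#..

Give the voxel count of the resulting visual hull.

initial block: 6^3 = 216
[1] y-view keeps 15 columns → grid now 90
[2] x-view keeps 24 columns → grid now 59

59 voxels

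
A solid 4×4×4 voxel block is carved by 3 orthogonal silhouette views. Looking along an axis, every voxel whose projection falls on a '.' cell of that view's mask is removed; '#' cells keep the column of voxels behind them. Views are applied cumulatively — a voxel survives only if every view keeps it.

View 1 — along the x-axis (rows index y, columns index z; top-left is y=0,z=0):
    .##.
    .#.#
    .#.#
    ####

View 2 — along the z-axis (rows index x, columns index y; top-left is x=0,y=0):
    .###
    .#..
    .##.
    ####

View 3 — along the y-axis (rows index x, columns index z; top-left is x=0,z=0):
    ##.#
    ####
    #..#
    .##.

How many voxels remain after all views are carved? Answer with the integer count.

|visual hull| = 17

initial block: 4^3 = 64
after view 1 [x-axis, 10 of 16 cells solid] → remaining = 40
after view 2 [z-axis, 10 of 16 cells solid] → remaining = 24
after view 3 [y-axis, 11 of 16 cells solid] → remaining = 17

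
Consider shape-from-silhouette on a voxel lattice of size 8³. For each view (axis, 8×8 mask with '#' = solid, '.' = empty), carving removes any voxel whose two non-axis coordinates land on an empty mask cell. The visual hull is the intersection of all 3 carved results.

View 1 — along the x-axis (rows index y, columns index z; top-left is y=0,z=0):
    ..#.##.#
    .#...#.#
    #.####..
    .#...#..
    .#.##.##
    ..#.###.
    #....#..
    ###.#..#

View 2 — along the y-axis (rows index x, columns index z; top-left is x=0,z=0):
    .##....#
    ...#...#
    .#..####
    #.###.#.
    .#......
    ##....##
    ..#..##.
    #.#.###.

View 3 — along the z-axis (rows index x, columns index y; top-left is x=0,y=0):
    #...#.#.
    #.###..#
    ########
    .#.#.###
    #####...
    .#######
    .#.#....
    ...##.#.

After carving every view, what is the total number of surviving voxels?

initial block: 8^3 = 512
  1. axis=0 (YZ plane), |mask|=30  ⇒  voxels=240
  2. axis=1 (XZ plane), |mask|=28  ⇒  voxels=104
  3. axis=2 (XY plane), |mask|=38  ⇒  voxels=59

voxel count = 59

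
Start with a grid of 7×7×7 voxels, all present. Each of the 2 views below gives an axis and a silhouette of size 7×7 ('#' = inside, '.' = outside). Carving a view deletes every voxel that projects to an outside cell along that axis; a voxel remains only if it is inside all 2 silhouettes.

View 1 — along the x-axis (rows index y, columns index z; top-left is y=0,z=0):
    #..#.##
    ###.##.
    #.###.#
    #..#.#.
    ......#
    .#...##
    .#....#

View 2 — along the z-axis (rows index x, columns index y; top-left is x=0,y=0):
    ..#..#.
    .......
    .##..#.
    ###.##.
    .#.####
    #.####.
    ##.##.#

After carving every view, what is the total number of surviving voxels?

before carving: 343 voxels (7×7×7)
carve view 1 (along x, YZ-mask fill 23/49): 161 voxels remain
carve view 2 (along z, XY-mask fill 25/49): 84 voxels remain

|visual hull| = 84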